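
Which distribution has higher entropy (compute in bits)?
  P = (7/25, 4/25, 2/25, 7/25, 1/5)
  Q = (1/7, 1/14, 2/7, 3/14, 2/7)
P

Computing entropies in bits:
H(P) = 2.2074
H(Q) = 2.1820

Distribution P has higher entropy.

Intuition: The distribution closer to uniform (more spread out) has higher entropy.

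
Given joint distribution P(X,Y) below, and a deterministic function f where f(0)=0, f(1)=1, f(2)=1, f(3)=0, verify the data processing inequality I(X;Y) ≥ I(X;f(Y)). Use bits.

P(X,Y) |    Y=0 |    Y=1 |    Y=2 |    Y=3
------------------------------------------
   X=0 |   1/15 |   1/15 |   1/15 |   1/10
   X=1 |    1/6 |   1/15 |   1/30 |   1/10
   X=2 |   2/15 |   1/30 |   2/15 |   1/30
I(X;Y) = 0.1186, I(X;f(Y)) = 0.0303, inequality holds: 0.1186 ≥ 0.0303

Data Processing Inequality: For any Markov chain X → Y → Z, we have I(X;Y) ≥ I(X;Z).

Here Z = f(Y) is a deterministic function of Y, forming X → Y → Z.

Original I(X;Y) = 0.1186 bits

After applying f:
P(X,Z) where Z=f(Y):
- P(X,Z=0) = P(X,Y=0) + P(X,Y=3)
- P(X,Z=1) = P(X,Y=1) + P(X,Y=2)

I(X;Z) = I(X;f(Y)) = 0.0303 bits

Verification: 0.1186 ≥ 0.0303 ✓

Information cannot be created by processing; the function f can only lose information about X.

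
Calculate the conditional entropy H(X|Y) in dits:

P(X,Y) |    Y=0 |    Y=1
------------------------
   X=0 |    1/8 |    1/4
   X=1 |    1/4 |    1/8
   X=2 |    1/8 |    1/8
0.4515 dits

Using the chain rule: H(X|Y) = H(X,Y) - H(Y)

First, compute H(X,Y) = 0.7526 dits

Marginal P(Y) = (1/2, 1/2)
H(Y) = 0.3010 dits

H(X|Y) = H(X,Y) - H(Y) = 0.7526 - 0.3010 = 0.4515 dits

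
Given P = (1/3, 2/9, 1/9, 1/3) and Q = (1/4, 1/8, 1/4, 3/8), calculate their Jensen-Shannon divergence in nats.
0.0242 nats

Jensen-Shannon divergence is:
JSD(P||Q) = 0.5 × D_KL(P||M) + 0.5 × D_KL(Q||M)
where M = 0.5 × (P + Q) is the mixture distribution.

M = 0.5 × (1/3, 2/9, 1/9, 1/3) + 0.5 × (1/4, 1/8, 1/4, 3/8) = (7/24, 0.173611, 0.180556, 0.354167)

D_KL(P||M) = 0.0252 nats
D_KL(Q||M) = 0.0232 nats

JSD(P||Q) = 0.5 × 0.0252 + 0.5 × 0.0232 = 0.0242 nats

Unlike KL divergence, JSD is symmetric and bounded: 0 ≤ JSD ≤ log(2).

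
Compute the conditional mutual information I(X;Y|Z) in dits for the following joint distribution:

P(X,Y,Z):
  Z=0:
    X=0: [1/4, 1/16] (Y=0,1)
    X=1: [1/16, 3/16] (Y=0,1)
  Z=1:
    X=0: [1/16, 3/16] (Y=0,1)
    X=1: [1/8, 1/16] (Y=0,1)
0.0557 dits

Conditional mutual information: I(X;Y|Z) = H(X|Z) + H(Y|Z) - H(X,Y|Z)

H(Z) = 0.2976
H(X,Z) = 0.5952 → H(X|Z) = 0.2976
H(Y,Z) = 0.5952 → H(Y|Z) = 0.2976
H(X,Y,Z) = 0.8371 → H(X,Y|Z) = 0.5394

I(X;Y|Z) = 0.2976 + 0.2976 - 0.5394 = 0.0557 dits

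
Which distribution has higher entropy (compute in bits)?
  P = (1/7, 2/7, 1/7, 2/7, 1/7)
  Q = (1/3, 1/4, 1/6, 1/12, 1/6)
P

Computing entropies in bits:
H(P) = 2.2359
H(Q) = 2.1887

Distribution P has higher entropy.

Intuition: The distribution closer to uniform (more spread out) has higher entropy.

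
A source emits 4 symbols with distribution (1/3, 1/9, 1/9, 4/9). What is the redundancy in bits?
0.2473 bits

Redundancy measures how far a source is from maximum entropy:
R = H_max - H(X)

Maximum entropy for 4 symbols: H_max = log_2(4) = 2.0000 bits
Actual entropy: H(X) = 1.7527 bits
Redundancy: R = 2.0000 - 1.7527 = 0.2473 bits

This redundancy represents potential for compression: the source could be compressed by 0.2473 bits per symbol.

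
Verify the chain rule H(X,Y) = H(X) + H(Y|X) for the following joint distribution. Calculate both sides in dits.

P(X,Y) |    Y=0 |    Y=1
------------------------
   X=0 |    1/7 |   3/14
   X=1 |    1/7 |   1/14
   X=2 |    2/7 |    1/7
H(X,Y) = 0.7429, H(X) = 0.4608, H(Y|X) = 0.2821 (all in dits)

Chain rule: H(X,Y) = H(X) + H(Y|X)

Left side — joint entropy directly:
H(X,Y) = -Σ p(x,y) log p(x,y) = 0.7429 dits

Right side — compute H(Y|X) from the conditional distributions:
P(X) = (5/14, 3/14, 3/7), so H(X) = 0.4608 dits
H(Y|X) = Σ_x P(X=x) · H(Y|X=x):
  P(Y|X=0) = (2/5, 3/5), H(Y|X=0) = 0.2923, weight P(X=0) = 5/14
  P(Y|X=1) = (2/3, 1/3), H(Y|X=1) = 0.2764, weight P(X=1) = 3/14
  P(Y|X=2) = (2/3, 1/3), H(Y|X=2) = 0.2764, weight P(X=2) = 3/7
H(Y|X) = 0.2821 dits

H(X) + H(Y|X) = 0.4608 + 0.2821 = 0.7429 dits

Both sides equal 0.7429 dits. ✓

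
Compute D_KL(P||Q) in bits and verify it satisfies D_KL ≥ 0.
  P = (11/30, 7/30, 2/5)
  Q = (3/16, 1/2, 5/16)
0.2407 bits

KL divergence satisfies the Gibbs inequality: D_KL(P||Q) ≥ 0 for all distributions P, Q.

D_KL(P||Q) = Σ p(x) log(p(x)/q(x))
Term by term:
  x=0: 11/30 × log_2[(11/30)/(3/16)] = 0.3548
  x=1: 7/30 × log_2[(7/30)/(1/2)] = -0.2566
  x=2: 2/5 × log_2[(2/5)/(5/16)] = 0.1425
D_KL(P||Q) = 0.2407 bits

D_KL(P||Q) = 0.2407 ≥ 0 ✓

This non-negativity is a fundamental property: relative entropy cannot be negative because it measures how different Q is from P.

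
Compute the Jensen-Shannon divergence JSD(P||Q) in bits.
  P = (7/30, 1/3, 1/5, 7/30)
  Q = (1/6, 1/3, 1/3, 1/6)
0.0202 bits

Jensen-Shannon divergence is:
JSD(P||Q) = 0.5 × D_KL(P||M) + 0.5 × D_KL(Q||M)
where M = 0.5 × (P + Q) is the mixture distribution.

M = 0.5 × (7/30, 1/3, 1/5, 7/30) + 0.5 × (1/6, 1/3, 1/3, 1/6) = (1/5, 1/3, 4/15, 1/5)

D_KL(P||M) = 0.0208 bits
D_KL(Q||M) = 0.0196 bits

JSD(P||Q) = 0.5 × 0.0208 + 0.5 × 0.0196 = 0.0202 bits

Unlike KL divergence, JSD is symmetric and bounded: 0 ≤ JSD ≤ log(2).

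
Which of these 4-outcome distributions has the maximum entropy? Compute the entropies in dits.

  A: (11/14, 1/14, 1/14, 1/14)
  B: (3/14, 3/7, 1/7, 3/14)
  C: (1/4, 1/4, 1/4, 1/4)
C

For a discrete distribution over n outcomes, entropy is maximized by the uniform distribution.

Computing entropies:
H(A) = 0.3279 dits
H(B) = 0.5651 dits
H(C) = 0.6021 dits

The uniform distribution (where all probabilities equal 1/4) achieves the maximum entropy of log_10(4) = 0.6021 dits.

Distribution C has the highest entropy.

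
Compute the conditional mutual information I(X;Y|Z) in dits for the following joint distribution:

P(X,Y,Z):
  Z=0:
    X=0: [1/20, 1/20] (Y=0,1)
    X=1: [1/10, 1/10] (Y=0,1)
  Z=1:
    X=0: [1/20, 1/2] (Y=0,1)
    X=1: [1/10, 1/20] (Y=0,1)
0.0437 dits

Conditional mutual information: I(X;Y|Z) = H(X|Z) + H(Y|Z) - H(X,Y|Z)

H(Z) = 0.2653
H(X,Z) = 0.5062 → H(X|Z) = 0.2409
H(Y,Z) = 0.5136 → H(Y|Z) = 0.2483
H(X,Y,Z) = 0.7107 → H(X,Y|Z) = 0.4454

I(X;Y|Z) = 0.2409 + 0.2483 - 0.4454 = 0.0437 dits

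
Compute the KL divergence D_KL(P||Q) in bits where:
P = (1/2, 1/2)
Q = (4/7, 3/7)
0.0149 bits

KL divergence: D_KL(P||Q) = Σ p(x) log(p(x)/q(x))

Computing term by term:
  x=0: 1/2 × log_2[(1/2)/(4/7)] = 1/2 × -0.1926 = -0.0963
  x=1: 1/2 × log_2[(1/2)/(3/7)] = 1/2 × 0.2224 = 0.1112

D_KL(P||Q) = 0.0149 bits

Note: KL divergence is always non-negative and equals 0 iff P = Q.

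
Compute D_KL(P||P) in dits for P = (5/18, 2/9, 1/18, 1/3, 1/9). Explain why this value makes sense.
0.0000 dits

KL divergence satisfies the Gibbs inequality: D_KL(P||Q) ≥ 0 for all distributions P, Q.

D_KL(P||Q) = Σ p(x) log(p(x)/q(x))
Each term is p(x) × log_10(p(x)/p(x)) = p(x) × log_10(1) = 0, so the sum is 0.
D_KL(P||Q) = 0.0000 dits

When P = Q, the KL divergence is exactly 0, as there is no 'divergence' between identical distributions.

This non-negativity is a fundamental property: relative entropy cannot be negative because it measures how different Q is from P.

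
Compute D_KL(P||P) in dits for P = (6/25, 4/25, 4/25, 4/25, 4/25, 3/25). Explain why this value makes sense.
0.0000 dits

KL divergence satisfies the Gibbs inequality: D_KL(P||Q) ≥ 0 for all distributions P, Q.

D_KL(P||Q) = Σ p(x) log(p(x)/q(x))
Each term is p(x) × log_10(p(x)/p(x)) = p(x) × log_10(1) = 0, so the sum is 0.
D_KL(P||Q) = 0.0000 dits

When P = Q, the KL divergence is exactly 0, as there is no 'divergence' between identical distributions.

This non-negativity is a fundamental property: relative entropy cannot be negative because it measures how different Q is from P.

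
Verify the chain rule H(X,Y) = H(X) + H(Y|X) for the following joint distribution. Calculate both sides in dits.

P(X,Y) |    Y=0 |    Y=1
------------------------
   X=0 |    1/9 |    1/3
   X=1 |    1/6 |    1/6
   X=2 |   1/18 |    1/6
H(X,Y) = 0.7239, H(X) = 0.4607, H(Y|X) = 0.2632 (all in dits)

Chain rule: H(X,Y) = H(X) + H(Y|X)

Left side — joint entropy directly:
H(X,Y) = -Σ p(x,y) log p(x,y) = 0.7239 dits

Right side — compute H(Y|X) from the conditional distributions:
P(X) = (4/9, 1/3, 2/9), so H(X) = 0.4607 dits
H(Y|X) = Σ_x P(X=x) · H(Y|X=x):
  P(Y|X=0) = (1/4, 3/4), H(Y|X=0) = 0.2442, weight P(X=0) = 4/9
  P(Y|X=1) = (1/2, 1/2), H(Y|X=1) = 0.3010, weight P(X=1) = 1/3
  P(Y|X=2) = (1/4, 3/4), H(Y|X=2) = 0.2442, weight P(X=2) = 2/9
H(Y|X) = 0.2632 dits

H(X) + H(Y|X) = 0.4607 + 0.2632 = 0.7239 dits

Both sides equal 0.7239 dits. ✓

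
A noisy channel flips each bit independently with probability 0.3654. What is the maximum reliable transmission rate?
0.0529 bits

For a binary symmetric channel (BSC) with error probability p:
Capacity C = 1 - H(p) bits per symbol

where H(p) = -p log₂(p) - (1-p) log₂(1-p) is the binary entropy function.

H(0.3654) = 0.9471 bits
C = 1 - 0.9471 = 0.0529 bits per symbol

This means we can reliably transmit up to 0.0529 bits of information per channel use.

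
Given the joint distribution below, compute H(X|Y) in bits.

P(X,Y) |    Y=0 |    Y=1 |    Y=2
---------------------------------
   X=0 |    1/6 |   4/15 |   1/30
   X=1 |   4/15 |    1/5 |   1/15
0.9681 bits

Using the chain rule: H(X|Y) = H(X,Y) - H(Y)

First, compute H(X,Y) = 2.3362 bits

Marginal P(Y) = (13/30, 7/15, 1/10)
H(Y) = 1.3681 bits

H(X|Y) = H(X,Y) - H(Y) = 2.3362 - 1.3681 = 0.9681 bits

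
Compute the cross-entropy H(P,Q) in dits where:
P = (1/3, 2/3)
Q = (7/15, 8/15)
0.2923 dits

Cross-entropy: H(P,Q) = -Σ p(x) log q(x)

Alternatively: H(P,Q) = H(P) + D_KL(P||Q)
H(P) = 0.2764 dits
D_KL(P||Q) = 0.0159 dits

H(P,Q) = 0.2764 + 0.0159 = 0.2923 dits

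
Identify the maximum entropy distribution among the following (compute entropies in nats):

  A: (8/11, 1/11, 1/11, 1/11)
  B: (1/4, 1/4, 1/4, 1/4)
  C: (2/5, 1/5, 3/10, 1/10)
B

For a discrete distribution over n outcomes, entropy is maximized by the uniform distribution.

Computing entropies:
H(A) = 0.8856 nats
H(B) = 1.3863 nats
H(C) = 1.2799 nats

The uniform distribution (where all probabilities equal 1/4) achieves the maximum entropy of log_e(4) = 1.3863 nats.

Distribution B has the highest entropy.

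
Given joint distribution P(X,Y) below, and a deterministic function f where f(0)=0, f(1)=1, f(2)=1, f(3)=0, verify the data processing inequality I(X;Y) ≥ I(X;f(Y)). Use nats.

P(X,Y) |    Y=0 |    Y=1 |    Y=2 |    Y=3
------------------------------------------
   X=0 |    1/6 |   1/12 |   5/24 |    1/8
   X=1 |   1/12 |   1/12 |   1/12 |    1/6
I(X;Y) = 0.0309, I(X;f(Y)) = 0.0049, inequality holds: 0.0309 ≥ 0.0049

Data Processing Inequality: For any Markov chain X → Y → Z, we have I(X;Y) ≥ I(X;Z).

Here Z = f(Y) is a deterministic function of Y, forming X → Y → Z.

Original I(X;Y) = 0.0309 nats

After applying f:
P(X,Z) where Z=f(Y):
- P(X,Z=0) = P(X,Y=0) + P(X,Y=3)
- P(X,Z=1) = P(X,Y=1) + P(X,Y=2)

I(X;Z) = I(X;f(Y)) = 0.0049 nats

Verification: 0.0309 ≥ 0.0049 ✓

Information cannot be created by processing; the function f can only lose information about X.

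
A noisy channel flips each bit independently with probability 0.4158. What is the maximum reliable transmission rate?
0.0206 bits

For a binary symmetric channel (BSC) with error probability p:
Capacity C = 1 - H(p) bits per symbol

where H(p) = -p log₂(p) - (1-p) log₂(1-p) is the binary entropy function.

H(0.4158) = 0.9794 bits
C = 1 - 0.9794 = 0.0206 bits per symbol

This means we can reliably transmit up to 0.0206 bits of information per channel use.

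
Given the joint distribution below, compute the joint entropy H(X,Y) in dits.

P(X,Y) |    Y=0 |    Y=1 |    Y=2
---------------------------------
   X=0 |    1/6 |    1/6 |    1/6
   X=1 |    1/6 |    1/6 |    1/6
0.7782 dits

Joint entropy is H(X,Y) = -Σ_{x,y} p(x,y) log p(x,y).

Summing over all non-zero entries:
H(X,Y) = -[1/6·log_10(1/6) + 1/6·log_10(1/6) + 1/6·log_10(1/6) + 1/6·log_10(1/6) + 1/6·log_10(1/6) + 1/6·log_10(1/6)]
H(X,Y) = 0.7782 dits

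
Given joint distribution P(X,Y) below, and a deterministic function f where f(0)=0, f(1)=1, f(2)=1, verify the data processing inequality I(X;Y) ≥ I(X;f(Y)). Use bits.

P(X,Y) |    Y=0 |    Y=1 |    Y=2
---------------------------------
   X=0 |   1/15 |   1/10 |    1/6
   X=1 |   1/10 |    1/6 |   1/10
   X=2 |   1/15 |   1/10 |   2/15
I(X;Y) = 0.0306, I(X;f(Y)) = 0.0039, inequality holds: 0.0306 ≥ 0.0039

Data Processing Inequality: For any Markov chain X → Y → Z, we have I(X;Y) ≥ I(X;Z).

Here Z = f(Y) is a deterministic function of Y, forming X → Y → Z.

Original I(X;Y) = 0.0306 bits

After applying f:
P(X,Z) where Z=f(Y):
- P(X,Z=0) = P(X,Y=0)
- P(X,Z=1) = P(X,Y=1) + P(X,Y=2)

I(X;Z) = I(X;f(Y)) = 0.0039 bits

Verification: 0.0306 ≥ 0.0039 ✓

Information cannot be created by processing; the function f can only lose information about X.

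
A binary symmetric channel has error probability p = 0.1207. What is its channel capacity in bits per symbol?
0.4686 bits

For a binary symmetric channel (BSC) with error probability p:
Capacity C = 1 - H(p) bits per symbol

where H(p) = -p log₂(p) - (1-p) log₂(1-p) is the binary entropy function.

H(0.1207) = 0.5314 bits
C = 1 - 0.5314 = 0.4686 bits per symbol

This means we can reliably transmit up to 0.4686 bits of information per channel use.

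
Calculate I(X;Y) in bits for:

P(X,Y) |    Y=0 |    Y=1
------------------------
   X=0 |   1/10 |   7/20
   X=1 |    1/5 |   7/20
0.0173 bits

Mutual information: I(X;Y) = H(X) + H(Y) - H(X,Y)

Marginals:
P(X) = (9/20, 11/20), H(X) = 0.9928 bits
P(Y) = (3/10, 7/10), H(Y) = 0.8813 bits

Joint entropy: H(X,Y) = 1.8568 bits

I(X;Y) = 0.9928 + 0.8813 - 1.8568 = 0.0173 bits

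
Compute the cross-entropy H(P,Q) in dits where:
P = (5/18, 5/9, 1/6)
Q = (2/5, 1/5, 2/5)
0.5652 dits

Cross-entropy: H(P,Q) = -Σ p(x) log q(x)

Alternatively: H(P,Q) = H(P) + D_KL(P||Q)
H(P) = 0.4260 dits
D_KL(P||Q) = 0.1391 dits

H(P,Q) = 0.4260 + 0.1391 = 0.5652 dits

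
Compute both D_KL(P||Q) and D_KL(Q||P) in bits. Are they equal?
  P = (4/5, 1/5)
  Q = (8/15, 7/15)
D_KL(P||Q) = 0.2235, D_KL(Q||P) = 0.2585

KL divergence is not symmetric: D_KL(P||Q) ≠ D_KL(Q||P) in general.

D_KL(P||Q) = 0.2235 bits
D_KL(Q||P) = 0.2585 bits

No, they are not equal!

This asymmetry is why KL divergence is not a true distance metric.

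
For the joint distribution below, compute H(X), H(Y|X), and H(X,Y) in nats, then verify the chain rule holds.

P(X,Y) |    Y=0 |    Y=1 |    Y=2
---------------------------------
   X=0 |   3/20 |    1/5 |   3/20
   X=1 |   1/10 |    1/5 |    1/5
H(X,Y) = 1.7651, H(X) = 0.6931, H(Y|X) = 1.0719 (all in nats)

Chain rule: H(X,Y) = H(X) + H(Y|X)

Left side — joint entropy directly:
H(X,Y) = -Σ p(x,y) log p(x,y) = 1.7651 nats

Right side — compute H(Y|X) from the conditional distributions:
P(X) = (1/2, 1/2), so H(X) = 0.6931 nats
H(Y|X) = Σ_x P(X=x) · H(Y|X=x):
  P(Y|X=0) = (3/10, 2/5, 3/10), H(Y|X=0) = 1.0889, weight P(X=0) = 1/2
  P(Y|X=1) = (1/5, 2/5, 2/5), H(Y|X=1) = 1.0549, weight P(X=1) = 1/2
H(Y|X) = 1.0719 nats

H(X) + H(Y|X) = 0.6931 + 1.0719 = 1.7651 nats

Both sides equal 1.7651 nats. ✓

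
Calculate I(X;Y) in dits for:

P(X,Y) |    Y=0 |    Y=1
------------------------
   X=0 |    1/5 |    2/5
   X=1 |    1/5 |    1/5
0.0060 dits

Mutual information: I(X;Y) = H(X) + H(Y) - H(X,Y)

Marginals:
P(X) = (3/5, 2/5), H(X) = 0.2923 dits
P(Y) = (2/5, 3/5), H(Y) = 0.2923 dits

Joint entropy: H(X,Y) = 0.5786 dits

I(X;Y) = 0.2923 + 0.2923 - 0.5786 = 0.0060 dits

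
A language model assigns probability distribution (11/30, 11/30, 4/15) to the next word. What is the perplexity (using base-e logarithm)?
2.9690

Perplexity is e^H (or exp(H) for natural log).

First, H = -Σ p log p = 1.0882 nats
Perplexity = e^1.0882 = 2.9690

Interpretation: The model's uncertainty is equivalent to choosing uniformly among 3.0 options.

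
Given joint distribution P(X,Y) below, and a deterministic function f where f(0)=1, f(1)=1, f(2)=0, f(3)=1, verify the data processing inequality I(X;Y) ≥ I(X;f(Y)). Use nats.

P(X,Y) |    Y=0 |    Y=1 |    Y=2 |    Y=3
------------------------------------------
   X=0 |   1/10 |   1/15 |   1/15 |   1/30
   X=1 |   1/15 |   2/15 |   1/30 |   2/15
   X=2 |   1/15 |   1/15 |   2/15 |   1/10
I(X;Y) = 0.0764, I(X;f(Y)) = 0.0413, inequality holds: 0.0764 ≥ 0.0413

Data Processing Inequality: For any Markov chain X → Y → Z, we have I(X;Y) ≥ I(X;Z).

Here Z = f(Y) is a deterministic function of Y, forming X → Y → Z.

Original I(X;Y) = 0.0764 nats

After applying f:
P(X,Z) where Z=f(Y):
- P(X,Z=0) = P(X,Y=2)
- P(X,Z=1) = P(X,Y=0) + P(X,Y=1) + P(X,Y=3)

I(X;Z) = I(X;f(Y)) = 0.0413 nats

Verification: 0.0764 ≥ 0.0413 ✓

Information cannot be created by processing; the function f can only lose information about X.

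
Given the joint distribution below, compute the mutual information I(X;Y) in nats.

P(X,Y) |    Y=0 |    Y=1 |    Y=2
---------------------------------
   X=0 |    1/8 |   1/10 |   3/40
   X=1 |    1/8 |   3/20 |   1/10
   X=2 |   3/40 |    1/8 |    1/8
0.0152 nats

Mutual information: I(X;Y) = H(X) + H(Y) - H(X,Y)

Marginals:
P(X) = (3/10, 3/8, 13/40), H(X) = 1.0943 nats
P(Y) = (13/40, 3/8, 3/10), H(Y) = 1.0943 nats

Joint entropy: H(X,Y) = 2.1733 nats

I(X;Y) = 1.0943 + 1.0943 - 2.1733 = 0.0152 nats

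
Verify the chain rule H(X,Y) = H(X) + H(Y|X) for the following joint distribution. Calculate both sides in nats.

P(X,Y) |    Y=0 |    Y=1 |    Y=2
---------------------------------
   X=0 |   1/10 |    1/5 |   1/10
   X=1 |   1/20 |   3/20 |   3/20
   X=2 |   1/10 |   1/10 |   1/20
H(X,Y) = 2.1116, H(X) = 1.0805, H(Y|X) = 1.0311 (all in nats)

Chain rule: H(X,Y) = H(X) + H(Y|X)

Left side — joint entropy directly:
H(X,Y) = -Σ p(x,y) log p(x,y) = 2.1116 nats

Right side — compute H(Y|X) from the conditional distributions:
P(X) = (2/5, 7/20, 1/4), so H(X) = 1.0805 nats
H(Y|X) = Σ_x P(X=x) · H(Y|X=x):
  P(Y|X=0) = (1/4, 1/2, 1/4), H(Y|X=0) = 1.0397, weight P(X=0) = 2/5
  P(Y|X=1) = (1/7, 3/7, 3/7), H(Y|X=1) = 1.0042, weight P(X=1) = 7/20
  P(Y|X=2) = (2/5, 2/5, 1/5), H(Y|X=2) = 1.0549, weight P(X=2) = 1/4
H(Y|X) = 1.0311 nats

H(X) + H(Y|X) = 1.0805 + 1.0311 = 2.1116 nats

Both sides equal 2.1116 nats. ✓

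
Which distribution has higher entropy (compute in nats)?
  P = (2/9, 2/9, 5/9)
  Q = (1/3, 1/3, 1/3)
Q

Computing entropies in nats:
H(P) = 0.9950
H(Q) = 1.0986

Distribution Q has higher entropy.

Intuition: The distribution closer to uniform (more spread out) has higher entropy.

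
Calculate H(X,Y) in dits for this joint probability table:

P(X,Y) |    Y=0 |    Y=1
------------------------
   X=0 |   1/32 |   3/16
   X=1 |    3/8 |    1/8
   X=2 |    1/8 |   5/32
0.6948 dits

Joint entropy is H(X,Y) = -Σ_{x,y} p(x,y) log p(x,y).

Summing over all non-zero entries:
H(X,Y) = -[1/32·log_10(1/32) + 3/16·log_10(3/16) + 3/8·log_10(3/8) + 1/8·log_10(1/8) + 1/8·log_10(1/8) + 5/32·log_10(5/32)]
H(X,Y) = 0.6948 dits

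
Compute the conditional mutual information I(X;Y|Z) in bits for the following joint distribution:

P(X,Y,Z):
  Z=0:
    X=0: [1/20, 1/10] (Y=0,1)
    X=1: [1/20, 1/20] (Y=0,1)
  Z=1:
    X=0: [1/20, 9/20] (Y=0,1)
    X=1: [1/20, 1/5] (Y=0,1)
0.0149 bits

Conditional mutual information: I(X;Y|Z) = H(X|Z) + H(Y|Z) - H(X,Y|Z)

H(Z) = 0.8113
H(X,Z) = 1.7427 → H(X|Z) = 0.9315
H(Y,Z) = 1.4789 → H(Y|Z) = 0.6676
H(X,Y,Z) = 2.3955 → H(X,Y|Z) = 1.5842

I(X;Y|Z) = 0.9315 + 0.6676 - 1.5842 = 0.0149 bits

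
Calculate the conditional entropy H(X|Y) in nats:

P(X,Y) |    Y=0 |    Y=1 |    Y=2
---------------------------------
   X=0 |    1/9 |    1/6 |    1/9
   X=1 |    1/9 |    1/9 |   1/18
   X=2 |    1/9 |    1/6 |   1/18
1.0782 nats

Using the chain rule: H(X|Y) = H(X,Y) - H(Y)

First, compute H(X,Y) = 2.1391 nats

Marginal P(Y) = (1/3, 4/9, 2/9)
H(Y) = 1.0609 nats

H(X|Y) = H(X,Y) - H(Y) = 2.1391 - 1.0609 = 1.0782 nats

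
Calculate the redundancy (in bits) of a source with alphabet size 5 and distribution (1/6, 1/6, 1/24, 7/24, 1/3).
0.2224 bits

Redundancy measures how far a source is from maximum entropy:
R = H_max - H(X)

Maximum entropy for 5 symbols: H_max = log_2(5) = 2.3219 bits
Actual entropy: H(X) = 2.0995 bits
Redundancy: R = 2.3219 - 2.0995 = 0.2224 bits

This redundancy represents potential for compression: the source could be compressed by 0.2224 bits per symbol.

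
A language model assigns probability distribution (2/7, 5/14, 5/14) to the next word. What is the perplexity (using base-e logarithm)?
2.9843

Perplexity is e^H (or exp(H) for natural log).

First, H = -Σ p log p = 1.0934 nats
Perplexity = e^1.0934 = 2.9843

Interpretation: The model's uncertainty is equivalent to choosing uniformly among 3.0 options.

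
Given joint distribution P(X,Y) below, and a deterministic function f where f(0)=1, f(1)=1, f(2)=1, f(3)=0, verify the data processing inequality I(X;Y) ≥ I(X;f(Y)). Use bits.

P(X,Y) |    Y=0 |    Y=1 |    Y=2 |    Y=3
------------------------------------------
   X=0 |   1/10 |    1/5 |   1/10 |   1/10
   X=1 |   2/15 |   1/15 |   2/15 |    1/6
I(X;Y) = 0.0694, I(X;f(Y)) = 0.0165, inequality holds: 0.0694 ≥ 0.0165

Data Processing Inequality: For any Markov chain X → Y → Z, we have I(X;Y) ≥ I(X;Z).

Here Z = f(Y) is a deterministic function of Y, forming X → Y → Z.

Original I(X;Y) = 0.0694 bits

After applying f:
P(X,Z) where Z=f(Y):
- P(X,Z=0) = P(X,Y=3)
- P(X,Z=1) = P(X,Y=0) + P(X,Y=1) + P(X,Y=2)

I(X;Z) = I(X;f(Y)) = 0.0165 bits

Verification: 0.0694 ≥ 0.0165 ✓

Information cannot be created by processing; the function f can only lose information about X.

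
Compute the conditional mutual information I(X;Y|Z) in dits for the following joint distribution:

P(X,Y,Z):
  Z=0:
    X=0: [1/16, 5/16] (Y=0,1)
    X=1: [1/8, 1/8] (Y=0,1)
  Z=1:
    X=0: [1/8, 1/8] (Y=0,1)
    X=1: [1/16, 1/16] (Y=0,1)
0.0172 dits

Conditional mutual information: I(X;Y|Z) = H(X|Z) + H(Y|Z) - H(X,Y|Z)

H(Z) = 0.2873
H(X,Z) = 0.5737 → H(X|Z) = 0.2863
H(Y,Z) = 0.5660 → H(Y|Z) = 0.2787
H(X,Y,Z) = 0.8352 → H(X,Y|Z) = 0.5479

I(X;Y|Z) = 0.2863 + 0.2787 - 0.5479 = 0.0172 dits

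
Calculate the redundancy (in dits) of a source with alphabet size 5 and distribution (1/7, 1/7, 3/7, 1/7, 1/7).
0.0584 dits

Redundancy measures how far a source is from maximum entropy:
R = H_max - H(X)

Maximum entropy for 5 symbols: H_max = log_10(5) = 0.6990 dits
Actual entropy: H(X) = 0.6406 dits
Redundancy: R = 0.6990 - 0.6406 = 0.0584 dits

This redundancy represents potential for compression: the source could be compressed by 0.0584 dits per symbol.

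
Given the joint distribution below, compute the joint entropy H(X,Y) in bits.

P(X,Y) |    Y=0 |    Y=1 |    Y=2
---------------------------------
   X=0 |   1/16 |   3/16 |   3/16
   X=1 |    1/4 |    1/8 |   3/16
2.4835 bits

Joint entropy is H(X,Y) = -Σ_{x,y} p(x,y) log p(x,y).

Summing over all non-zero entries:
H(X,Y) = -[1/16·log_2(1/16) + 3/16·log_2(3/16) + 3/16·log_2(3/16) + 1/4·log_2(1/4) + 1/8·log_2(1/8) + 3/16·log_2(3/16)]
H(X,Y) = 2.4835 bits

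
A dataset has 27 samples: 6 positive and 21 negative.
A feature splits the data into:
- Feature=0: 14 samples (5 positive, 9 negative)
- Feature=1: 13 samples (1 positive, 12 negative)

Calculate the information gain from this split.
0.0883 bits

Information Gain = H(Y) - H(Y|Feature)

Before split:
P(positive) = 6/27 = 0.2222
H(Y) = 0.7642 bits

After split:
Feature=0: H = 0.9403 bits (weight = 14/27)
Feature=1: H = 0.3912 bits (weight = 13/27)
H(Y|Feature) = (14/27)×0.9403 + (13/27)×0.3912 = 0.6759 bits

Information Gain = 0.7642 - 0.6759 = 0.0883 bits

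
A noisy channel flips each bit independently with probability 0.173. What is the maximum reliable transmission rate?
0.3355 bits

For a binary symmetric channel (BSC) with error probability p:
Capacity C = 1 - H(p) bits per symbol

where H(p) = -p log₂(p) - (1-p) log₂(1-p) is the binary entropy function.

H(0.173) = 0.6645 bits
C = 1 - 0.6645 = 0.3355 bits per symbol

This means we can reliably transmit up to 0.3355 bits of information per channel use.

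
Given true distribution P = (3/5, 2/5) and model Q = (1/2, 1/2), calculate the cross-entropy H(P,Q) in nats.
0.6931 nats

Cross-entropy: H(P,Q) = -Σ p(x) log q(x)

Alternatively: H(P,Q) = H(P) + D_KL(P||Q)
H(P) = 0.6730 nats
D_KL(P||Q) = 0.0201 nats

H(P,Q) = 0.6730 + 0.0201 = 0.6931 nats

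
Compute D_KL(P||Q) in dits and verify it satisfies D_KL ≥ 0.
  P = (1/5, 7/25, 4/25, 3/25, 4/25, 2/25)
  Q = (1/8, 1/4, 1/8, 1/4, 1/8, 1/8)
0.0352 dits

KL divergence satisfies the Gibbs inequality: D_KL(P||Q) ≥ 0 for all distributions P, Q.

D_KL(P||Q) = Σ p(x) log(p(x)/q(x))
Term by term:
  x=0: 1/5 × log_10[(1/5)/(1/8)] = 0.0408
  x=1: 7/25 × log_10[(7/25)/(1/4)] = 0.0138
  x=2: 4/25 × log_10[(4/25)/(1/8)] = 0.0172
  x=3: 3/25 × log_10[(3/25)/(1/4)] = -0.0383
  x=4: 4/25 × log_10[(4/25)/(1/8)] = 0.0172
  x=5: 2/25 × log_10[(2/25)/(1/8)] = -0.0155
D_KL(P||Q) = 0.0352 dits

D_KL(P||Q) = 0.0352 ≥ 0 ✓

This non-negativity is a fundamental property: relative entropy cannot be negative because it measures how different Q is from P.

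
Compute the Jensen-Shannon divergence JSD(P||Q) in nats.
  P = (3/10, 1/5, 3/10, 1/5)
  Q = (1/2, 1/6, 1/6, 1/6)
0.0238 nats

Jensen-Shannon divergence is:
JSD(P||Q) = 0.5 × D_KL(P||M) + 0.5 × D_KL(Q||M)
where M = 0.5 × (P + Q) is the mixture distribution.

M = 0.5 × (3/10, 1/5, 3/10, 1/5) + 0.5 × (1/2, 1/6, 1/6, 1/6) = (2/5, 0.183333, 7/30, 0.183333)

D_KL(P||M) = 0.0239 nats
D_KL(Q||M) = 0.0237 nats

JSD(P||Q) = 0.5 × 0.0239 + 0.5 × 0.0237 = 0.0238 nats

Unlike KL divergence, JSD is symmetric and bounded: 0 ≤ JSD ≤ log(2).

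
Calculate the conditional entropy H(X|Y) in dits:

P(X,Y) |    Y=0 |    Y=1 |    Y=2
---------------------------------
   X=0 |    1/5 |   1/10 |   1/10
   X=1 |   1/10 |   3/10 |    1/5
0.2635 dits

Using the chain rule: H(X|Y) = H(X,Y) - H(Y)

First, compute H(X,Y) = 0.7365 dits

Marginal P(Y) = (3/10, 2/5, 3/10)
H(Y) = 0.4729 dits

H(X|Y) = H(X,Y) - H(Y) = 0.7365 - 0.4729 = 0.2635 dits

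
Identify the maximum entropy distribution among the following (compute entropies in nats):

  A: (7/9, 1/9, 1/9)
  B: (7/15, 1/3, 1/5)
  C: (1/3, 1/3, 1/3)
C

For a discrete distribution over n outcomes, entropy is maximized by the uniform distribution.

Computing entropies:
H(A) = 0.6837 nats
H(B) = 1.0438 nats
H(C) = 1.0986 nats

The uniform distribution (where all probabilities equal 1/3) achieves the maximum entropy of log_e(3) = 1.0986 nats.

Distribution C has the highest entropy.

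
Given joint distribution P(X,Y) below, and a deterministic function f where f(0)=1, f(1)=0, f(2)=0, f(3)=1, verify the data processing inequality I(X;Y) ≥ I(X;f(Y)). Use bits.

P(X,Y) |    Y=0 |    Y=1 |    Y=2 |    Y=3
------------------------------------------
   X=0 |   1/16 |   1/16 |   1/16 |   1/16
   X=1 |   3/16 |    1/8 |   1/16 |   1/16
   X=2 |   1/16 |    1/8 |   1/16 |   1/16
I(X;Y) = 0.0478, I(X;f(Y)) = 0.0155, inequality holds: 0.0478 ≥ 0.0155

Data Processing Inequality: For any Markov chain X → Y → Z, we have I(X;Y) ≥ I(X;Z).

Here Z = f(Y) is a deterministic function of Y, forming X → Y → Z.

Original I(X;Y) = 0.0478 bits

After applying f:
P(X,Z) where Z=f(Y):
- P(X,Z=0) = P(X,Y=1) + P(X,Y=2)
- P(X,Z=1) = P(X,Y=0) + P(X,Y=3)

I(X;Z) = I(X;f(Y)) = 0.0155 bits

Verification: 0.0478 ≥ 0.0155 ✓

Information cannot be created by processing; the function f can only lose information about X.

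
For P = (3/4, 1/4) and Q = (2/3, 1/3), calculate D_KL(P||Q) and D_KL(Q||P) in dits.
D_KL(P||Q) = 0.0071, D_KL(Q||P) = 0.0075

KL divergence is not symmetric: D_KL(P||Q) ≠ D_KL(Q||P) in general.

D_KL(P||Q) = 0.0071 dits
D_KL(Q||P) = 0.0075 dits

No, they are not equal!

This asymmetry is why KL divergence is not a true distance metric.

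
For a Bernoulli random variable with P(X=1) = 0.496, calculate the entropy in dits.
0.3010 dits

The binary entropy function is:
H(p) = -p log(p) - (1-p) log(1-p)

H(0.496) = -0.496 × log_10(0.496) - 0.504 × log_10(0.504)
H(0.496) = 0.3010 dits

Note: Binary entropy is maximized at p=0.5 (H=1 bit) and minimized at p=0 or p=1 (H=0).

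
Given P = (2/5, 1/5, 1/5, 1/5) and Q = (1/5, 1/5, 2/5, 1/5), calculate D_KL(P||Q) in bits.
0.2000 bits

KL divergence: D_KL(P||Q) = Σ p(x) log(p(x)/q(x))

Computing term by term:
  x=0: 2/5 × log_2[(2/5)/(1/5)] = 2/5 × 1.0000 = 0.4000
  x=1: 1/5 × log_2[(1/5)/(1/5)] = 1/5 × 0.0000 = 0.0000
  x=2: 1/5 × log_2[(1/5)/(2/5)] = 1/5 × -1.0000 = -0.2000
  x=3: 1/5 × log_2[(1/5)/(1/5)] = 1/5 × 0.0000 = 0.0000

D_KL(P||Q) = 0.2000 bits

Note: KL divergence is always non-negative and equals 0 iff P = Q.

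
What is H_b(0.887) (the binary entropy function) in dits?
0.1532 dits

The binary entropy function is:
H(p) = -p log(p) - (1-p) log(1-p)

H(0.887) = -0.887 × log_10(0.887) - 0.113 × log_10(0.113)
H(0.887) = 0.1532 dits

Note: Binary entropy is maximized at p=0.5 (H=1 bit) and minimized at p=0 or p=1 (H=0).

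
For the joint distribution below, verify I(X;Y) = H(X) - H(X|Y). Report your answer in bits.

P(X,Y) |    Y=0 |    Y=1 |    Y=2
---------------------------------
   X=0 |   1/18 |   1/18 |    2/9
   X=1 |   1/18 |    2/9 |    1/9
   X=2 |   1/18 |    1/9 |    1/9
I(X;Y) = 0.1045 bits

Mutual information has multiple equivalent forms:
- I(X;Y) = H(X) - H(X|Y)
- I(X;Y) = H(Y) - H(Y|X)
- I(X;Y) = H(X) + H(Y) - H(X,Y)

Computing all quantities:
H(X) = 1.5715, H(Y) = 1.4807, H(X,Y) = 2.9477
H(X|Y) = 1.4670, H(Y|X) = 1.3762

Verification:
H(X) - H(X|Y) = 1.5715 - 1.4670 = 0.1045
H(Y) - H(Y|X) = 1.4807 - 1.3762 = 0.1045
H(X) + H(Y) - H(X,Y) = 1.5715 + 1.4807 - 2.9477 = 0.1045

All forms give I(X;Y) = 0.1045 bits. ✓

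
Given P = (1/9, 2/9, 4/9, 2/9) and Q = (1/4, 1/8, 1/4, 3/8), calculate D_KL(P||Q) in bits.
0.2556 bits

KL divergence: D_KL(P||Q) = Σ p(x) log(p(x)/q(x))

Computing term by term:
  x=0: 1/9 × log_2[(1/9)/(1/4)] = 1/9 × -1.1699 = -0.1300
  x=1: 2/9 × log_2[(2/9)/(1/8)] = 2/9 × 0.8301 = 0.1845
  x=2: 4/9 × log_2[(4/9)/(1/4)] = 4/9 × 0.8301 = 0.3689
  x=3: 2/9 × log_2[(2/9)/(3/8)] = 2/9 × -0.7549 = -0.1678

D_KL(P||Q) = 0.2556 bits

Note: KL divergence is always non-negative and equals 0 iff P = Q.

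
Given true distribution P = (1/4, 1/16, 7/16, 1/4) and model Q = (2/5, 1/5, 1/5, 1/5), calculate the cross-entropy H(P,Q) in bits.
2.0719 bits

Cross-entropy: H(P,Q) = -Σ p(x) log q(x)

Alternatively: H(P,Q) = H(P) + D_KL(P||Q)
H(P) = 1.7718 bits
D_KL(P||Q) = 0.3001 bits

H(P,Q) = 1.7718 + 0.3001 = 2.0719 bits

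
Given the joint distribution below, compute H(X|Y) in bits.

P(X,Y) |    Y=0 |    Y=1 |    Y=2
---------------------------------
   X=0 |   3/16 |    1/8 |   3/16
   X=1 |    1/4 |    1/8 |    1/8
0.9845 bits

Using the chain rule: H(X|Y) = H(X,Y) - H(Y)

First, compute H(X,Y) = 2.5306 bits

Marginal P(Y) = (7/16, 1/4, 5/16)
H(Y) = 1.5462 bits

H(X|Y) = H(X,Y) - H(Y) = 2.5306 - 1.5462 = 0.9845 bits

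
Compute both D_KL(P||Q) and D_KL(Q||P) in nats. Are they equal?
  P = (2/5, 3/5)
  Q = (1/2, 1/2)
D_KL(P||Q) = 0.0201, D_KL(Q||P) = 0.0204

KL divergence is not symmetric: D_KL(P||Q) ≠ D_KL(Q||P) in general.

D_KL(P||Q) = 0.0201 nats
D_KL(Q||P) = 0.0204 nats

No, they are not equal!

This asymmetry is why KL divergence is not a true distance metric.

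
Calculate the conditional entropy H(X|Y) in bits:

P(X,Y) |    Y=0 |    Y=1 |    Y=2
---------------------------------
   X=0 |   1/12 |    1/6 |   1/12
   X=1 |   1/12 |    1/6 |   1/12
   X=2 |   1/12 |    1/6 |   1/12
1.5850 bits

Using the chain rule: H(X|Y) = H(X,Y) - H(Y)

First, compute H(X,Y) = 3.0850 bits

Marginal P(Y) = (1/4, 1/2, 1/4)
H(Y) = 1.5000 bits

H(X|Y) = H(X,Y) - H(Y) = 3.0850 - 1.5000 = 1.5850 bits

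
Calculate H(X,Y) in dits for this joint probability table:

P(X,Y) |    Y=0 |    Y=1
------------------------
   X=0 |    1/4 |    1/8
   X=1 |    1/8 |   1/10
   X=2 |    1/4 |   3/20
0.7504 dits

Joint entropy is H(X,Y) = -Σ_{x,y} p(x,y) log p(x,y).

Summing over all non-zero entries:
H(X,Y) = -[1/4·log_10(1/4) + 1/8·log_10(1/8) + 1/8·log_10(1/8) + 1/10·log_10(1/10) + 1/4·log_10(1/4) + 3/20·log_10(3/20)]
H(X,Y) = 0.7504 dits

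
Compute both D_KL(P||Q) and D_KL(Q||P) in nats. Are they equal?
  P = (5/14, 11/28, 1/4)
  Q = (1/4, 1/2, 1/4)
D_KL(P||Q) = 0.0326, D_KL(Q||P) = 0.0314

KL divergence is not symmetric: D_KL(P||Q) ≠ D_KL(Q||P) in general.

D_KL(P||Q) = 0.0326 nats
D_KL(Q||P) = 0.0314 nats

No, they are not equal!

This asymmetry is why KL divergence is not a true distance metric.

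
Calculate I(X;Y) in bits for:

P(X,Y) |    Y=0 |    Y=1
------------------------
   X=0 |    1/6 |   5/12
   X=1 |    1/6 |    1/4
0.0102 bits

Mutual information: I(X;Y) = H(X) + H(Y) - H(X,Y)

Marginals:
P(X) = (7/12, 5/12), H(X) = 0.9799 bits
P(Y) = (1/3, 2/3), H(Y) = 0.9183 bits

Joint entropy: H(X,Y) = 1.8879 bits

I(X;Y) = 0.9799 + 0.9183 - 1.8879 = 0.0102 bits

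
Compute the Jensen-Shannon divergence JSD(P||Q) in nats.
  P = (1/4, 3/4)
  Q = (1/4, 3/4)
0.0000 nats

Jensen-Shannon divergence is:
JSD(P||Q) = 0.5 × D_KL(P||M) + 0.5 × D_KL(Q||M)
where M = 0.5 × (P + Q) is the mixture distribution.

M = 0.5 × (1/4, 3/4) + 0.5 × (1/4, 3/4) = (1/4, 3/4)

D_KL(P||M) = 0.0000 nats
D_KL(Q||M) = 0.0000 nats

JSD(P||Q) = 0.5 × 0.0000 + 0.5 × 0.0000 = 0.0000 nats

Unlike KL divergence, JSD is symmetric and bounded: 0 ≤ JSD ≤ log(2).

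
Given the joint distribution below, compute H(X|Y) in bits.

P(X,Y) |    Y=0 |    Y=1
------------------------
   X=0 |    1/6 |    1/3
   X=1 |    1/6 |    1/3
1.0000 bits

Using the chain rule: H(X|Y) = H(X,Y) - H(Y)

First, compute H(X,Y) = 1.9183 bits

Marginal P(Y) = (1/3, 2/3)
H(Y) = 0.9183 bits

H(X|Y) = H(X,Y) - H(Y) = 1.9183 - 0.9183 = 1.0000 bits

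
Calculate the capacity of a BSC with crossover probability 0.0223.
0.8458 bits

For a binary symmetric channel (BSC) with error probability p:
Capacity C = 1 - H(p) bits per symbol

where H(p) = -p log₂(p) - (1-p) log₂(1-p) is the binary entropy function.

H(0.0223) = 0.1542 bits
C = 1 - 0.1542 = 0.8458 bits per symbol

This means we can reliably transmit up to 0.8458 bits of information per channel use.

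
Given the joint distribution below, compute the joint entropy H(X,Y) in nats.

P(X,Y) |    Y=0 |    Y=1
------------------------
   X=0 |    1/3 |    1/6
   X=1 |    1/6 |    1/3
1.3297 nats

Joint entropy is H(X,Y) = -Σ_{x,y} p(x,y) log p(x,y).

Summing over all non-zero entries:
H(X,Y) = -[1/3·log_e(1/3) + 1/6·log_e(1/6) + 1/6·log_e(1/6) + 1/3·log_e(1/3)]
H(X,Y) = 1.3297 nats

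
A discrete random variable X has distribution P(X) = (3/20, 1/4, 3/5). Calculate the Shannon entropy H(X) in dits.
0.4072 dits

Shannon entropy is H(X) = -Σ p(x) log p(x).

For P = (3/20, 1/4, 3/5):
H = -3/20 × log_10(3/20) -1/4 × log_10(1/4) -3/5 × log_10(3/5)
H = 0.4072 dits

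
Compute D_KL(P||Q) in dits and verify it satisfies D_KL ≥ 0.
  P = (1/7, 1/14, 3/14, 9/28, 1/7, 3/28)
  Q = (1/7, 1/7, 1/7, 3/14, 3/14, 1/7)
0.0343 dits

KL divergence satisfies the Gibbs inequality: D_KL(P||Q) ≥ 0 for all distributions P, Q.

D_KL(P||Q) = Σ p(x) log(p(x)/q(x))
Term by term:
  x=0: 1/7 × log_10[(1/7)/(1/7)] = 0.0000
  x=1: 1/14 × log_10[(1/14)/(1/7)] = -0.0215
  x=2: 3/14 × log_10[(3/14)/(1/7)] = 0.0377
  x=3: 9/28 × log_10[(9/28)/(3/14)] = 0.0566
  x=4: 1/7 × log_10[(1/7)/(3/14)] = -0.0252
  x=5: 3/28 × log_10[(3/28)/(1/7)] = -0.0134
D_KL(P||Q) = 0.0343 dits

D_KL(P||Q) = 0.0343 ≥ 0 ✓

This non-negativity is a fundamental property: relative entropy cannot be negative because it measures how different Q is from P.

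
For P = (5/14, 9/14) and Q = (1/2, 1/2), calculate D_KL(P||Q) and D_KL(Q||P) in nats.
D_KL(P||Q) = 0.0414, D_KL(Q||P) = 0.0426

KL divergence is not symmetric: D_KL(P||Q) ≠ D_KL(Q||P) in general.

D_KL(P||Q) = 0.0414 nats
D_KL(Q||P) = 0.0426 nats

No, they are not equal!

This asymmetry is why KL divergence is not a true distance metric.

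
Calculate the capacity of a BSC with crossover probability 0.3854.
0.0382 bits

For a binary symmetric channel (BSC) with error probability p:
Capacity C = 1 - H(p) bits per symbol

where H(p) = -p log₂(p) - (1-p) log₂(1-p) is the binary entropy function.

H(0.3854) = 0.9618 bits
C = 1 - 0.9618 = 0.0382 bits per symbol

This means we can reliably transmit up to 0.0382 bits of information per channel use.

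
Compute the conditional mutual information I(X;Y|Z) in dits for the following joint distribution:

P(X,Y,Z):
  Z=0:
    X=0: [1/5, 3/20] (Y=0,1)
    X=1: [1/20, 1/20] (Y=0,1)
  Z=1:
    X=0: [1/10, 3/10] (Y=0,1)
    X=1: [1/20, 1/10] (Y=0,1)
0.0012 dits

Conditional mutual information: I(X;Y|Z) = H(X|Z) + H(Y|Z) - H(X,Y|Z)

H(Z) = 0.2989
H(X,Z) = 0.5423 → H(X|Z) = 0.2435
H(Y,Z) = 0.5731 → H(Y|Z) = 0.2742
H(X,Y,Z) = 0.8154 → H(X,Y|Z) = 0.5165

I(X;Y|Z) = 0.2435 + 0.2742 - 0.5165 = 0.0012 dits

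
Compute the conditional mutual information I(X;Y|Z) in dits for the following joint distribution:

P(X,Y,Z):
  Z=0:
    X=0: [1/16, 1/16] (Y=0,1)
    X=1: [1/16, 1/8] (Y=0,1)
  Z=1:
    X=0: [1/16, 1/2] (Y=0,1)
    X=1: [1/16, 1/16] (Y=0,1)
0.0206 dits

Conditional mutual information: I(X;Y|Z) = H(X|Z) + H(Y|Z) - H(X,Y|Z)

H(Z) = 0.2697
H(X,Z) = 0.5026 → H(X|Z) = 0.2329
H(Y,Z) = 0.5026 → H(Y|Z) = 0.2329
H(X,Y,Z) = 0.7149 → H(X,Y|Z) = 0.4452

I(X;Y|Z) = 0.2329 + 0.2329 - 0.4452 = 0.0206 dits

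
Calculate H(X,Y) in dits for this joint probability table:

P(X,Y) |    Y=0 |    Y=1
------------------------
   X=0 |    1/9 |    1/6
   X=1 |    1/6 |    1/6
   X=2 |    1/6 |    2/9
0.7700 dits

Joint entropy is H(X,Y) = -Σ_{x,y} p(x,y) log p(x,y).

Summing over all non-zero entries:
H(X,Y) = -[1/9·log_10(1/9) + 1/6·log_10(1/6) + 1/6·log_10(1/6) + 1/6·log_10(1/6) + 1/6·log_10(1/6) + 2/9·log_10(2/9)]
H(X,Y) = 0.7700 dits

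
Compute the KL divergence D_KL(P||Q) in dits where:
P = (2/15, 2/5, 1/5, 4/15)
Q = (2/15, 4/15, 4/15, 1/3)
0.0196 dits

KL divergence: D_KL(P||Q) = Σ p(x) log(p(x)/q(x))

Computing term by term:
  x=0: 2/15 × log_10[(2/15)/(2/15)] = 2/15 × 0.0000 = 0.0000
  x=1: 2/5 × log_10[(2/5)/(4/15)] = 2/5 × 0.1761 = 0.0704
  x=2: 1/5 × log_10[(1/5)/(4/15)] = 1/5 × -0.1249 = -0.0250
  x=3: 4/15 × log_10[(4/15)/(1/3)] = 4/15 × -0.0969 = -0.0258

D_KL(P||Q) = 0.0196 dits

Note: KL divergence is always non-negative and equals 0 iff P = Q.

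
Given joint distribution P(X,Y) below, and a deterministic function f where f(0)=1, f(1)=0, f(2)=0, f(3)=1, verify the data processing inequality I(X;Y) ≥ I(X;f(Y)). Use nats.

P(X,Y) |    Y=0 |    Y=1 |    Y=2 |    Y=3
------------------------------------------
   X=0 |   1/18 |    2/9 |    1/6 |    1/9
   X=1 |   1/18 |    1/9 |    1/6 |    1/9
I(X;Y) = 0.0127, I(X;f(Y)) = 0.0031, inequality holds: 0.0127 ≥ 0.0031

Data Processing Inequality: For any Markov chain X → Y → Z, we have I(X;Y) ≥ I(X;Z).

Here Z = f(Y) is a deterministic function of Y, forming X → Y → Z.

Original I(X;Y) = 0.0127 nats

After applying f:
P(X,Z) where Z=f(Y):
- P(X,Z=0) = P(X,Y=1) + P(X,Y=2)
- P(X,Z=1) = P(X,Y=0) + P(X,Y=3)

I(X;Z) = I(X;f(Y)) = 0.0031 nats

Verification: 0.0127 ≥ 0.0031 ✓

Information cannot be created by processing; the function f can only lose information about X.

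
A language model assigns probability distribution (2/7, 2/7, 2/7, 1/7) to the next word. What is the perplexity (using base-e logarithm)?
3.8643

Perplexity is e^H (or exp(H) for natural log).

First, H = -Σ p log p = 1.3518 nats
Perplexity = e^1.3518 = 3.8643

Interpretation: The model's uncertainty is equivalent to choosing uniformly among 3.9 options.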